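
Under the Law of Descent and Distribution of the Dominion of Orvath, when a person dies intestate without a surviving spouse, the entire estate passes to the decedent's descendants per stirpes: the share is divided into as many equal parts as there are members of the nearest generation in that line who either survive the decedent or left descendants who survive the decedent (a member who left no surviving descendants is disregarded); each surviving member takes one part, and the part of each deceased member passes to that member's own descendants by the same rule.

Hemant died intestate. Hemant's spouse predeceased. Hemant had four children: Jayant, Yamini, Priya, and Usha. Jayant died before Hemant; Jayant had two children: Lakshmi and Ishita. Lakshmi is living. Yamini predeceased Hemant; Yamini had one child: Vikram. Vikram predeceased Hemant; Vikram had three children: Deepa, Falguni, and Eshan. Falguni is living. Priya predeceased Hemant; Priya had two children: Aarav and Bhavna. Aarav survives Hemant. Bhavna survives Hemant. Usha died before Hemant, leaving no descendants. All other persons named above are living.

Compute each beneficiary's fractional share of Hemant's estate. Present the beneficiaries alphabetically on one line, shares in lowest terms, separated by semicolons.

Aarav 1/6; Bhavna 1/6; Deepa 1/9; Eshan 1/9; Falguni 1/9; Ishita 1/6; Lakshmi 1/6

There is no surviving spouse, so the entire estate passes to Hemant's descendants per stirpes.
Usha left no surviving issue, so that branch lapses and is disregarded.
The estate is divided into 3 equal shares of 1/3 among Jayant, Yamini, Priya.
Jayant predeceased; the 1/3 allotted to Jayant's branch passes to Jayant's issue by representation.
The 1/3 is divided into 2 equal shares of 1/6 among Lakshmi, Ishita.
Lakshmi is living and takes 1/6.
Ishita is living and takes 1/6.
Yamini predeceased; the 1/3 allotted to Yamini's branch passes to Yamini's issue by representation.
Vikram's line is the sole branch at this level, so the full 1/3 passes to Vikram's issue by representation.
The 1/3 is divided into 3 equal shares of 1/9 among Deepa, Falguni, Eshan.
Deepa is living and takes 1/9.
Falguni is living and takes 1/9.
Eshan is living and takes 1/9.
Priya predeceased; the 1/3 allotted to Priya's branch passes to Priya's issue by representation.
The 1/3 is divided into 2 equal shares of 1/6 among Aarav, Bhavna.
Aarav is living and takes 1/6.
Bhavna is living and takes 1/6.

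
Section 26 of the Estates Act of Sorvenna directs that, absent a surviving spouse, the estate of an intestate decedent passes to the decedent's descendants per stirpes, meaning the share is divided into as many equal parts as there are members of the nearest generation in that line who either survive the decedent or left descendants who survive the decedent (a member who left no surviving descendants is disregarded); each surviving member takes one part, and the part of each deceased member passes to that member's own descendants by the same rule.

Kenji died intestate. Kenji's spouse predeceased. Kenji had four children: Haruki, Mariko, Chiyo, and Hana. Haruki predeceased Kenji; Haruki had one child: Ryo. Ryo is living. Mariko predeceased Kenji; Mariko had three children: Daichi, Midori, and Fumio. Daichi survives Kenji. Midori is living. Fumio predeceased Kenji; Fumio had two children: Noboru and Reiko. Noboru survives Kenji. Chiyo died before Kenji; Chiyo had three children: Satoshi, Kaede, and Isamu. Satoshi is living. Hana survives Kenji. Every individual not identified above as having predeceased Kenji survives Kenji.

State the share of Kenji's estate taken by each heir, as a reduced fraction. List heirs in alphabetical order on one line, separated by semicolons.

There is no surviving spouse, so the entire estate passes to Kenji's descendants per stirpes.
The estate is divided into 4 equal shares of 1/4 among Haruki, Mariko, Chiyo, Hana.
Haruki predeceased; the 1/4 allotted to Haruki's branch passes to Haruki's issue by representation.
Ryo is the sole taker at this level and receives the full 1/4.
Mariko predeceased; the 1/4 allotted to Mariko's branch passes to Mariko's issue by representation.
The 1/4 is divided into 3 equal shares of 1/12 among Daichi, Midori, Fumio.
Daichi is living and takes 1/12.
Midori is living and takes 1/12.
Fumio predeceased; the 1/12 allotted to Fumio's branch passes to Fumio's issue by representation.
The 1/12 is divided into 2 equal shares of 1/24 among Noboru, Reiko.
Noboru is living and takes 1/24.
Reiko is living and takes 1/24.
Chiyo predeceased; the 1/4 allotted to Chiyo's branch passes to Chiyo's issue by representation.
The 1/4 is divided into 3 equal shares of 1/12 among Satoshi, Kaede, Isamu.
Satoshi is living and takes 1/12.
Kaede is living and takes 1/12.
Isamu is living and takes 1/12.
Hana is living and takes 1/4.

Daichi 1/12; Hana 1/4; Isamu 1/12; Kaede 1/12; Midori 1/12; Noboru 1/24; Reiko 1/24; Ryo 1/4; Satoshi 1/12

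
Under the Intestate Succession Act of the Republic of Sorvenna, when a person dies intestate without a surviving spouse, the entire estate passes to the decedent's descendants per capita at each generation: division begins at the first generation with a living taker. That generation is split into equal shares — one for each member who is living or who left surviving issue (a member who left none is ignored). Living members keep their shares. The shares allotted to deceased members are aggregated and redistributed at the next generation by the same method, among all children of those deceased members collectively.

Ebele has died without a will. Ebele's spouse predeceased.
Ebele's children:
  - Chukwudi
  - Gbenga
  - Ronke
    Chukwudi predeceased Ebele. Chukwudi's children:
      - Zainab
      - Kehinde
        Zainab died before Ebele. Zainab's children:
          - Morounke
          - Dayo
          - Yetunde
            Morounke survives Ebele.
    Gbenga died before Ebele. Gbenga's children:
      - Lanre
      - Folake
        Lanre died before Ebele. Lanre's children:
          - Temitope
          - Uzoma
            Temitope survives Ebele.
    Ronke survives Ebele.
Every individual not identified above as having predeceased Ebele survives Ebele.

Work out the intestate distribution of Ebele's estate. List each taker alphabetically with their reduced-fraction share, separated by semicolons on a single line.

Dayo 1/15; Folake 1/6; Kehinde 1/6; Morounke 1/15; Ronke 1/3; Temitope 1/15; Uzoma 1/15; Yetunde 1/15

There is no surviving spouse, so the entire estate passes to Ebele's descendants per capita at each generation.
At generation 1 (Chukwudi, Gbenga, Ronke) there are 3 shares of (1)/3 = 1/3 each.
Living: Ronke — each takes 1/3.
Deceased: Chukwudi and Gbenga. Their combined 2/3 is pooled and carried to generation 2.
At generation 2 (Zainab, Kehinde, Lanre, Folake) there are 4 shares of (2/3)/4 = 1/6 each.
Living: Kehinde and Folake — each takes 1/6.
Deceased: Zainab and Lanre. Their combined 1/3 is pooled and carried to generation 3.
At generation 3 (Morounke, Dayo, Yetunde, Temitope, Uzoma) there are 5 shares of (1/3)/5 = 1/15 each.
Living: Morounke, Dayo, Yetunde, Temitope, and Uzoma — each takes 1/15.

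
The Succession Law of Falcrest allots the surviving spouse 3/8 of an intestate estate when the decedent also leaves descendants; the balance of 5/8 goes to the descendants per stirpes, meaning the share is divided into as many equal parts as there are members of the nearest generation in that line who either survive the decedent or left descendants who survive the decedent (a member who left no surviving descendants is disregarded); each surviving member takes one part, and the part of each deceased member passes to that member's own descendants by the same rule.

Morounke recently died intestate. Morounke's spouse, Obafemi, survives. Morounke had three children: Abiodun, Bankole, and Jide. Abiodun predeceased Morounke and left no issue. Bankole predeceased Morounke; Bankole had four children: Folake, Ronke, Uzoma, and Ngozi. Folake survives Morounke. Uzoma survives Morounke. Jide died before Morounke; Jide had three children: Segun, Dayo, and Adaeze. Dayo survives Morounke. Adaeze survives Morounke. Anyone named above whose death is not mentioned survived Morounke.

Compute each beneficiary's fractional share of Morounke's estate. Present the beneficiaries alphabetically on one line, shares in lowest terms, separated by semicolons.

Adaeze 5/48; Dayo 5/48; Folake 5/64; Ngozi 5/64; Obafemi 3/8; Ronke 5/64; Segun 5/48; Uzoma 5/64

Obafemi, as surviving spouse, takes 3/8.
The remaining 5/8 passes to Morounke's descendants per stirpes.
Abiodun left no surviving issue, so that branch lapses and is disregarded.
The 5/8 is divided into 2 equal shares of 5/16 among Bankole, Jide.
Bankole predeceased; the 5/16 allotted to Bankole's branch passes to Bankole's issue by representation.
The 5/16 is divided into 4 equal shares of 5/64 among Folake, Ronke, Uzoma, Ngozi.
Folake is living and takes 5/64.
Ronke is living and takes 5/64.
Uzoma is living and takes 5/64.
Ngozi is living and takes 5/64.
Jide predeceased; the 5/16 allotted to Jide's branch passes to Jide's issue by representation.
The 5/16 is divided into 3 equal shares of 5/48 among Segun, Dayo, Adaeze.
Segun is living and takes 5/48.
Dayo is living and takes 5/48.
Adaeze is living and takes 5/48.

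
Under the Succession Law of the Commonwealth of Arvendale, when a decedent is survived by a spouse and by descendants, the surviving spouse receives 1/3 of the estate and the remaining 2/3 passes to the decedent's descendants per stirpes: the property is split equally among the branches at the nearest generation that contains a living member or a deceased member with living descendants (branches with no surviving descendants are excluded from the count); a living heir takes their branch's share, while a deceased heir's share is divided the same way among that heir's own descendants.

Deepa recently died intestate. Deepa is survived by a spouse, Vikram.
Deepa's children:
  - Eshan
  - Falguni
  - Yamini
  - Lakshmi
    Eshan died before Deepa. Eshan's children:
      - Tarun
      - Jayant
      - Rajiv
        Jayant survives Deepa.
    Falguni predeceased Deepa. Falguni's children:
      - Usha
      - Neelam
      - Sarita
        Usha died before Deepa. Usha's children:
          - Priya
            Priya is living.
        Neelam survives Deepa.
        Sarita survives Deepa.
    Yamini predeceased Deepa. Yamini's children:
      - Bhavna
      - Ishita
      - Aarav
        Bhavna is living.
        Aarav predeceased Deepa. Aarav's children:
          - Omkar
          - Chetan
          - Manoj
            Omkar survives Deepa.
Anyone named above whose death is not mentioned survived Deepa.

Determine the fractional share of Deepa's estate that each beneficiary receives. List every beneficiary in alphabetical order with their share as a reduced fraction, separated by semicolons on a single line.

Vikram, as surviving spouse, takes 1/3.
The remaining 2/3 passes to Deepa's descendants per stirpes.
The 2/3 is divided into 4 equal shares of 1/6 among Eshan, Falguni, Yamini, Lakshmi.
Eshan predeceased; the 1/6 allotted to Eshan's branch passes to Eshan's issue by representation.
The 1/6 is divided into 3 equal shares of 1/18 among Tarun, Jayant, Rajiv.
Tarun is living and takes 1/18.
Jayant is living and takes 1/18.
Rajiv is living and takes 1/18.
Falguni predeceased; the 1/6 allotted to Falguni's branch passes to Falguni's issue by representation.
The 1/6 is divided into 3 equal shares of 1/18 among Usha, Neelam, Sarita.
Usha predeceased; the 1/18 allotted to Usha's branch passes to Usha's issue by representation.
Priya is the sole taker at this level and receives the full 1/18.
Neelam is living and takes 1/18.
Sarita is living and takes 1/18.
Yamini predeceased; the 1/6 allotted to Yamini's branch passes to Yamini's issue by representation.
The 1/6 is divided into 3 equal shares of 1/18 among Bhavna, Ishita, Aarav.
Bhavna is living and takes 1/18.
Ishita is living and takes 1/18.
Aarav predeceased; the 1/18 allotted to Aarav's branch passes to Aarav's issue by representation.
The 1/18 is divided into 3 equal shares of 1/54 among Omkar, Chetan, Manoj.
Omkar is living and takes 1/54.
Chetan is living and takes 1/54.
Manoj is living and takes 1/54.
Lakshmi is living and takes 1/6.

Bhavna 1/18; Chetan 1/54; Ishita 1/18; Jayant 1/18; Lakshmi 1/6; Manoj 1/54; Neelam 1/18; Omkar 1/54; Priya 1/18; Rajiv 1/18; Sarita 1/18; Tarun 1/18; Vikram 1/3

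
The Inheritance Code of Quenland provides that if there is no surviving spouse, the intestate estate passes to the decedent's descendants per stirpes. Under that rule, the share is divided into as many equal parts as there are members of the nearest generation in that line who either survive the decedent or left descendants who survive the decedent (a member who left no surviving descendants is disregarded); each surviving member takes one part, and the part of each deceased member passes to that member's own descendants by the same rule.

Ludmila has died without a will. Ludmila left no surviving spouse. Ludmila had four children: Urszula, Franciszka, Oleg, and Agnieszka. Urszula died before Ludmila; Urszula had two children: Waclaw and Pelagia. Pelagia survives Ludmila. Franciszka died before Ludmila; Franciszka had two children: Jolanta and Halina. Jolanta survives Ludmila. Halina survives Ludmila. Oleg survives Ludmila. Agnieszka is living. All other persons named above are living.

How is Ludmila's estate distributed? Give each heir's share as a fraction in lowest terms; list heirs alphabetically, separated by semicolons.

Agnieszka 1/4; Halina 1/8; Jolanta 1/8; Oleg 1/4; Pelagia 1/8; Waclaw 1/8

There is no surviving spouse, so the entire estate passes to Ludmila's descendants per stirpes.
The estate is divided into 4 equal shares of 1/4 among Urszula, Franciszka, Oleg, Agnieszka.
Urszula predeceased; the 1/4 allotted to Urszula's branch passes to Urszula's issue by representation.
The 1/4 is divided into 2 equal shares of 1/8 among Waclaw, Pelagia.
Waclaw is living and takes 1/8.
Pelagia is living and takes 1/8.
Franciszka predeceased; the 1/4 allotted to Franciszka's branch passes to Franciszka's issue by representation.
The 1/4 is divided into 2 equal shares of 1/8 among Jolanta, Halina.
Jolanta is living and takes 1/8.
Halina is living and takes 1/8.
Oleg is living and takes 1/4.
Agnieszka is living and takes 1/4.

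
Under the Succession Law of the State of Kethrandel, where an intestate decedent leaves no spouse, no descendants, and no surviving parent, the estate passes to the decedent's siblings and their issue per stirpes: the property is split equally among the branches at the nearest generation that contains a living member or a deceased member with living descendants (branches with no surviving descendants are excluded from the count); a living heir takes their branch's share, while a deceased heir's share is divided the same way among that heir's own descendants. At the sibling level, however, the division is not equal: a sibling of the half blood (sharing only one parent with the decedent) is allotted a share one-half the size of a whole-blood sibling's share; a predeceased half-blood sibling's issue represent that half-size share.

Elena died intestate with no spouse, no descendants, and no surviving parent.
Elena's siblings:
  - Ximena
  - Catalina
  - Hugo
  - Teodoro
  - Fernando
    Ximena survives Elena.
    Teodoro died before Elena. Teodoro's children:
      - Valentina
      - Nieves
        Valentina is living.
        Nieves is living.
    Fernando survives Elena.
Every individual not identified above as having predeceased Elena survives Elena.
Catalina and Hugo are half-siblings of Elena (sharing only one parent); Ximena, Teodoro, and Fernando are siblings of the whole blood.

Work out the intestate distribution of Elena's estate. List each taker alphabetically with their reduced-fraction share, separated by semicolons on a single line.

No spouse, descendants, or parent survives, so the estate passes to Elena's siblings per stirpes.
Half-blood siblings count for one-half the weight of whole-blood siblings at the initial division.
Dividing 1 in proportion to weights (total weight 4): Ximena (weight 1) → 1/4; Catalina (weight 1/2) → 1/8; Hugo (weight 1/2) → 1/8; Teodoro (weight 1) → 1/4; Fernando (weight 1) → 1/4.
Ximena is living and takes 1/4.
Catalina is living and takes 1/8.
Hugo is living and takes 1/8.
Teodoro predeceased; the 1/4 allotted to Teodoro's branch passes to Teodoro's issue by representation.
The 1/4 is divided into 2 equal shares of 1/8 among Valentina, Nieves.
Valentina is living and takes 1/8.
Nieves is living and takes 1/8.
Fernando is living and takes 1/4.

Catalina 1/8; Fernando 1/4; Hugo 1/8; Nieves 1/8; Valentina 1/8; Ximena 1/4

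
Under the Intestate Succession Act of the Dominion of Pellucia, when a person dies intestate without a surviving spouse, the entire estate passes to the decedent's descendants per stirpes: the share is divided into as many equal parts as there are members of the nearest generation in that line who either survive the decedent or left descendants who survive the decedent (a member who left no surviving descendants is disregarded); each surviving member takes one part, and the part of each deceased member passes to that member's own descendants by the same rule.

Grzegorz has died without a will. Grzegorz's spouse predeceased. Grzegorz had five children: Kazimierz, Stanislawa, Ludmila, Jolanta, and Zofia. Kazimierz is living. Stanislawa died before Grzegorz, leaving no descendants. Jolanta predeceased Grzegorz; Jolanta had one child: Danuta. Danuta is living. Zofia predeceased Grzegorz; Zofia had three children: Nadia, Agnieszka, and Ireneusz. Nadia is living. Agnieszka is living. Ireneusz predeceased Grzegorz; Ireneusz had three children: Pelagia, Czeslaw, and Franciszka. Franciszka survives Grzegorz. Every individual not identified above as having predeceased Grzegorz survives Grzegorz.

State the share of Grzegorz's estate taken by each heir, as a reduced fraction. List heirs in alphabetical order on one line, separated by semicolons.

There is no surviving spouse, so the entire estate passes to Grzegorz's descendants per stirpes.
Stanislawa left no surviving issue, so that branch lapses and is disregarded.
The estate is divided into 4 equal shares of 1/4 among Kazimierz, Ludmila, Jolanta, Zofia.
Kazimierz is living and takes 1/4.
Ludmila is living and takes 1/4.
Jolanta predeceased; the 1/4 allotted to Jolanta's branch passes to Jolanta's issue by representation.
Danuta is the sole taker at this level and receives the full 1/4.
Zofia predeceased; the 1/4 allotted to Zofia's branch passes to Zofia's issue by representation.
The 1/4 is divided into 3 equal shares of 1/12 among Nadia, Agnieszka, Ireneusz.
Nadia is living and takes 1/12.
Agnieszka is living and takes 1/12.
Ireneusz predeceased; the 1/12 allotted to Ireneusz's branch passes to Ireneusz's issue by representation.
The 1/12 is divided into 3 equal shares of 1/36 among Pelagia, Czeslaw, Franciszka.
Pelagia is living and takes 1/36.
Czeslaw is living and takes 1/36.
Franciszka is living and takes 1/36.

Agnieszka 1/12; Czeslaw 1/36; Danuta 1/4; Franciszka 1/36; Kazimierz 1/4; Ludmila 1/4; Nadia 1/12; Pelagia 1/36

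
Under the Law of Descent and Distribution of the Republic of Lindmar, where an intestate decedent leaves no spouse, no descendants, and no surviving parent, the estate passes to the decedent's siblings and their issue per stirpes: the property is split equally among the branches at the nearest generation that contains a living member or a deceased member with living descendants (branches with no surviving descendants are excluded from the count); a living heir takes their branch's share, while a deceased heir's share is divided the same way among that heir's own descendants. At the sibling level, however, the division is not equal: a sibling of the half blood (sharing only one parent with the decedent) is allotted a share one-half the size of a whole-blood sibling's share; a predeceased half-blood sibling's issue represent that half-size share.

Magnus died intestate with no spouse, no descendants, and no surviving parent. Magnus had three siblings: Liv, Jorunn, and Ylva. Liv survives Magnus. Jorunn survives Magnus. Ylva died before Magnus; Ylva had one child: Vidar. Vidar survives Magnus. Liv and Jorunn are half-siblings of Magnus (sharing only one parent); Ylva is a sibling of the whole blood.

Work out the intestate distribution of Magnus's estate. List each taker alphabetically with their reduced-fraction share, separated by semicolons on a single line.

Jorunn 1/4; Liv 1/4; Vidar 1/2

No spouse, descendants, or parent survives, so the estate passes to Magnus's siblings per stirpes.
Half-blood siblings count for one-half the weight of whole-blood siblings at the initial division.
Dividing 1 in proportion to weights (total weight 2): Liv (weight 1/2) → 1/4; Jorunn (weight 1/2) → 1/4; Ylva (weight 1) → 1/2.
Liv is living and takes 1/4.
Jorunn is living and takes 1/4.
Ylva predeceased; the 1/2 allotted to Ylva's branch passes to Ylva's issue by representation.
Vidar is the sole taker at this level and receives the full 1/2.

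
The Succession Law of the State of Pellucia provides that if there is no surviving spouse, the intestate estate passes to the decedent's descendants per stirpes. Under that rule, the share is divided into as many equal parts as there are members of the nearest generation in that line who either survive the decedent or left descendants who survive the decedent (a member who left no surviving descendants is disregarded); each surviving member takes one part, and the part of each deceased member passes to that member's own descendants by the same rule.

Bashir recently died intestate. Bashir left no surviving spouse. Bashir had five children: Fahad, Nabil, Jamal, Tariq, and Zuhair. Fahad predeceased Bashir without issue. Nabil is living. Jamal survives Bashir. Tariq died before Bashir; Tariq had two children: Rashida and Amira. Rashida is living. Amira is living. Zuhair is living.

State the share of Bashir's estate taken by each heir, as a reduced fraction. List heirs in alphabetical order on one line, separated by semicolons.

Amira 1/8; Jamal 1/4; Nabil 1/4; Rashida 1/8; Zuhair 1/4

There is no surviving spouse, so the entire estate passes to Bashir's descendants per stirpes.
Fahad left no surviving issue, so that branch lapses and is disregarded.
The estate is divided into 4 equal shares of 1/4 among Nabil, Jamal, Tariq, Zuhair.
Nabil is living and takes 1/4.
Jamal is living and takes 1/4.
Tariq predeceased; the 1/4 allotted to Tariq's branch passes to Tariq's issue by representation.
The 1/4 is divided into 2 equal shares of 1/8 among Rashida, Amira.
Rashida is living and takes 1/8.
Amira is living and takes 1/8.
Zuhair is living and takes 1/4.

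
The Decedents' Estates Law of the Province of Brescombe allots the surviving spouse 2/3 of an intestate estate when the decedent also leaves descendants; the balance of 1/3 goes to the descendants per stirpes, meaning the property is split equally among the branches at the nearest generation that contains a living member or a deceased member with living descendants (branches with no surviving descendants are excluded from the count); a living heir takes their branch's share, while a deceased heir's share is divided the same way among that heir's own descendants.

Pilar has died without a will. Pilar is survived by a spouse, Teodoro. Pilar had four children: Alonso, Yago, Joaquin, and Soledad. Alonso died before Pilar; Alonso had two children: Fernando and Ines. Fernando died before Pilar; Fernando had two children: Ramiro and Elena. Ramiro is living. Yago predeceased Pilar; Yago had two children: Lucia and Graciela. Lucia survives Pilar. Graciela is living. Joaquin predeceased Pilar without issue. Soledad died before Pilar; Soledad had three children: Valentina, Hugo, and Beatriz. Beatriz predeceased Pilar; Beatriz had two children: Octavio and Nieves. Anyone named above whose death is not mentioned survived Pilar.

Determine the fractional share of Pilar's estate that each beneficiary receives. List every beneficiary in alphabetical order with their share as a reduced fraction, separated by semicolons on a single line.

Teodoro, as surviving spouse, takes 2/3.
The remaining 1/3 passes to Pilar's descendants per stirpes.
Joaquin left no surviving issue, so that branch lapses and is disregarded.
The 1/3 is divided into 3 equal shares of 1/9 among Alonso, Yago, Soledad.
Alonso predeceased; the 1/9 allotted to Alonso's branch passes to Alonso's issue by representation.
The 1/9 is divided into 2 equal shares of 1/18 among Fernando, Ines.
Fernando predeceased; the 1/18 allotted to Fernando's branch passes to Fernando's issue by representation.
The 1/18 is divided into 2 equal shares of 1/36 among Ramiro, Elena.
Ramiro is living and takes 1/36.
Elena is living and takes 1/36.
Ines is living and takes 1/18.
Yago predeceased; the 1/9 allotted to Yago's branch passes to Yago's issue by representation.
The 1/9 is divided into 2 equal shares of 1/18 among Lucia, Graciela.
Lucia is living and takes 1/18.
Graciela is living and takes 1/18.
Soledad predeceased; the 1/9 allotted to Soledad's branch passes to Soledad's issue by representation.
The 1/9 is divided into 3 equal shares of 1/27 among Valentina, Hugo, Beatriz.
Valentina is living and takes 1/27.
Hugo is living and takes 1/27.
Beatriz predeceased; the 1/27 allotted to Beatriz's branch passes to Beatriz's issue by representation.
The 1/27 is divided into 2 equal shares of 1/54 among Octavio, Nieves.
Octavio is living and takes 1/54.
Nieves is living and takes 1/54.

Elena 1/36; Graciela 1/18; Hugo 1/27; Ines 1/18; Lucia 1/18; Nieves 1/54; Octavio 1/54; Ramiro 1/36; Teodoro 2/3; Valentina 1/27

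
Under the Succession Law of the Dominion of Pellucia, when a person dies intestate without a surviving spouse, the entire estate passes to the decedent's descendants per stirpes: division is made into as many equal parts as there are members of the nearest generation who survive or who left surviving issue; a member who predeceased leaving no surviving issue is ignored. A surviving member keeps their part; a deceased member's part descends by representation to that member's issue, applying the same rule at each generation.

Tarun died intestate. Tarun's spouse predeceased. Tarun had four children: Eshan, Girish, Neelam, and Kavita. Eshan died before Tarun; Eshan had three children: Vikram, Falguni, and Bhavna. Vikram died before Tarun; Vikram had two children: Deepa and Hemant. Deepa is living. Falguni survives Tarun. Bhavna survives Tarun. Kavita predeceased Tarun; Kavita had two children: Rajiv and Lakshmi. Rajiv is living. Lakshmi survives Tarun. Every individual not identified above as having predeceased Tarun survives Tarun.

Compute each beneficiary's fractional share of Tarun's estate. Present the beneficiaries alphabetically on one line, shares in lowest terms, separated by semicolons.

Bhavna 1/12; Deepa 1/24; Falguni 1/12; Girish 1/4; Hemant 1/24; Lakshmi 1/8; Neelam 1/4; Rajiv 1/8

There is no surviving spouse, so the entire estate passes to Tarun's descendants per stirpes.
The estate is divided into 4 equal shares of 1/4 among Eshan, Girish, Neelam, Kavita.
Eshan predeceased; the 1/4 allotted to Eshan's branch passes to Eshan's issue by representation.
The 1/4 is divided into 3 equal shares of 1/12 among Vikram, Falguni, Bhavna.
Vikram predeceased; the 1/12 allotted to Vikram's branch passes to Vikram's issue by representation.
The 1/12 is divided into 2 equal shares of 1/24 among Deepa, Hemant.
Deepa is living and takes 1/24.
Hemant is living and takes 1/24.
Falguni is living and takes 1/12.
Bhavna is living and takes 1/12.
Girish is living and takes 1/4.
Neelam is living and takes 1/4.
Kavita predeceased; the 1/4 allotted to Kavita's branch passes to Kavita's issue by representation.
The 1/4 is divided into 2 equal shares of 1/8 among Rajiv, Lakshmi.
Rajiv is living and takes 1/8.
Lakshmi is living and takes 1/8.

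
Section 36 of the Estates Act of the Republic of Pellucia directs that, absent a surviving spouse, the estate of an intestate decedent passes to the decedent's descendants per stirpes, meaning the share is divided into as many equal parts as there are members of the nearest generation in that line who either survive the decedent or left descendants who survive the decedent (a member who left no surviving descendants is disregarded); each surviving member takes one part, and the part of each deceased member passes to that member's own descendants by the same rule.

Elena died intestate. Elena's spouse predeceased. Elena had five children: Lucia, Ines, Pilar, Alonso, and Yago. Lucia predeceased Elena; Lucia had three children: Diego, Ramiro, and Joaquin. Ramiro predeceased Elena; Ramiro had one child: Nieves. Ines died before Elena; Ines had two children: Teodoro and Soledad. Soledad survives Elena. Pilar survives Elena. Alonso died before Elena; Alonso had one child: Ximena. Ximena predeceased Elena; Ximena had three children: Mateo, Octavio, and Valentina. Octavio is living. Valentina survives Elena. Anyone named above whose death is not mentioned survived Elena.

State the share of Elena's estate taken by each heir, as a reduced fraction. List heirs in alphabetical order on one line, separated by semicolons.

There is no surviving spouse, so the entire estate passes to Elena's descendants per stirpes.
The estate is divided into 5 equal shares of 1/5 among Lucia, Ines, Pilar, Alonso, Yago.
Lucia predeceased; the 1/5 allotted to Lucia's branch passes to Lucia's issue by representation.
The 1/5 is divided into 3 equal shares of 1/15 among Diego, Ramiro, Joaquin.
Diego is living and takes 1/15.
Ramiro predeceased; the 1/15 allotted to Ramiro's branch passes to Ramiro's issue by representation.
Nieves is the sole taker at this level and receives the full 1/15.
Joaquin is living and takes 1/15.
Ines predeceased; the 1/5 allotted to Ines's branch passes to Ines's issue by representation.
The 1/5 is divided into 2 equal shares of 1/10 among Teodoro, Soledad.
Teodoro is living and takes 1/10.
Soledad is living and takes 1/10.
Pilar is living and takes 1/5.
Alonso predeceased; the 1/5 allotted to Alonso's branch passes to Alonso's issue by representation.
Ximena's line is the sole branch at this level, so the full 1/5 passes to Ximena's issue by representation.
The 1/5 is divided into 3 equal shares of 1/15 among Mateo, Octavio, Valentina.
Mateo is living and takes 1/15.
Octavio is living and takes 1/15.
Valentina is living and takes 1/15.
Yago is living and takes 1/5.

Diego 1/15; Joaquin 1/15; Mateo 1/15; Nieves 1/15; Octavio 1/15; Pilar 1/5; Soledad 1/10; Teodoro 1/10; Valentina 1/15; Yago 1/5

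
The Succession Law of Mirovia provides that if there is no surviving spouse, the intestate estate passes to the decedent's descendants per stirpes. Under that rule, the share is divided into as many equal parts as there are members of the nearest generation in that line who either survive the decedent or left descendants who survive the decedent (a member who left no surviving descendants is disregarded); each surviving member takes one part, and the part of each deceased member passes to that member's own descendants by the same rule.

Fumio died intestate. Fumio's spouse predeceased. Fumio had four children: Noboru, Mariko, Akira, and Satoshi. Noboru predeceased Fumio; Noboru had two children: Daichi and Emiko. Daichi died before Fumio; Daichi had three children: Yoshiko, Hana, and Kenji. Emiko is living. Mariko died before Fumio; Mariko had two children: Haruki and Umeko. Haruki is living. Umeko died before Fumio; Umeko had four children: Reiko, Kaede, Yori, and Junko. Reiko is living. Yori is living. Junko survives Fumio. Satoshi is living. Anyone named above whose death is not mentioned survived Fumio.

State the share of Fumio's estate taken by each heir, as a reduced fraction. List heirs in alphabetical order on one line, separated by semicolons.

Akira 1/4; Emiko 1/8; Hana 1/24; Haruki 1/8; Junko 1/32; Kaede 1/32; Kenji 1/24; Reiko 1/32; Satoshi 1/4; Yori 1/32; Yoshiko 1/24

There is no surviving spouse, so the entire estate passes to Fumio's descendants per stirpes.
The estate is divided into 4 equal shares of 1/4 among Noboru, Mariko, Akira, Satoshi.
Noboru predeceased; the 1/4 allotted to Noboru's branch passes to Noboru's issue by representation.
The 1/4 is divided into 2 equal shares of 1/8 among Daichi, Emiko.
Daichi predeceased; the 1/8 allotted to Daichi's branch passes to Daichi's issue by representation.
The 1/8 is divided into 3 equal shares of 1/24 among Yoshiko, Hana, Kenji.
Yoshiko is living and takes 1/24.
Hana is living and takes 1/24.
Kenji is living and takes 1/24.
Emiko is living and takes 1/8.
Mariko predeceased; the 1/4 allotted to Mariko's branch passes to Mariko's issue by representation.
The 1/4 is divided into 2 equal shares of 1/8 among Haruki, Umeko.
Haruki is living and takes 1/8.
Umeko predeceased; the 1/8 allotted to Umeko's branch passes to Umeko's issue by representation.
The 1/8 is divided into 4 equal shares of 1/32 among Reiko, Kaede, Yori, Junko.
Reiko is living and takes 1/32.
Kaede is living and takes 1/32.
Yori is living and takes 1/32.
Junko is living and takes 1/32.
Akira is living and takes 1/4.
Satoshi is living and takes 1/4.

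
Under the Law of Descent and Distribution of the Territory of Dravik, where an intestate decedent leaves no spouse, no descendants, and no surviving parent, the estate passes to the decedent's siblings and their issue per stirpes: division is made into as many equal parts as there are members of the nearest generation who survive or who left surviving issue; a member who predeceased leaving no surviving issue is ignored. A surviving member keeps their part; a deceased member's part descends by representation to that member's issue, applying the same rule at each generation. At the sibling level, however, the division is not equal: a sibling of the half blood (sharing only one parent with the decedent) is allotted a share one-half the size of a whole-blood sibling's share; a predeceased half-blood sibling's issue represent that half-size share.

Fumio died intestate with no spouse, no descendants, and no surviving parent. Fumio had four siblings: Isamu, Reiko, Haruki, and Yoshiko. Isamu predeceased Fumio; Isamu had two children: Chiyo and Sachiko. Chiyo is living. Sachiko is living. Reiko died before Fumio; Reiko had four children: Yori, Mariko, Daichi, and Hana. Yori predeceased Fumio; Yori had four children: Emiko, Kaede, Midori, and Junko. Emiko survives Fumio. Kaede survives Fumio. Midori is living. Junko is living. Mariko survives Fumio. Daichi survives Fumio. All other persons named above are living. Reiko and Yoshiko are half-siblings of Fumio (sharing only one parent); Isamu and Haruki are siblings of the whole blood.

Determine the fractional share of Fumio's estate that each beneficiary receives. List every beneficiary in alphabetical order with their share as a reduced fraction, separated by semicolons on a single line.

No spouse, descendants, or parent survives, so the estate passes to Fumio's siblings per stirpes.
Half-blood siblings count for one-half the weight of whole-blood siblings at the initial division.
Dividing 1 in proportion to weights (total weight 3): Isamu (weight 1) → 1/3; Reiko (weight 1/2) → 1/6; Haruki (weight 1) → 1/3; Yoshiko (weight 1/2) → 1/6.
Isamu predeceased; the 1/3 allotted to Isamu's branch passes to Isamu's issue by representation.
The 1/3 is divided into 2 equal shares of 1/6 among Chiyo, Sachiko.
Chiyo is living and takes 1/6.
Sachiko is living and takes 1/6.
Reiko predeceased; the 1/6 allotted to Reiko's branch passes to Reiko's issue by representation.
The 1/6 is divided into 4 equal shares of 1/24 among Yori, Mariko, Daichi, Hana.
Yori predeceased; the 1/24 allotted to Yori's branch passes to Yori's issue by representation.
The 1/24 is divided into 4 equal shares of 1/96 among Emiko, Kaede, Midori, Junko.
Emiko is living and takes 1/96.
Kaede is living and takes 1/96.
Midori is living and takes 1/96.
Junko is living and takes 1/96.
Mariko is living and takes 1/24.
Daichi is living and takes 1/24.
Hana is living and takes 1/24.
Haruki is living and takes 1/3.
Yoshiko is living and takes 1/6.

Chiyo 1/6; Daichi 1/24; Emiko 1/96; Hana 1/24; Haruki 1/3; Junko 1/96; Kaede 1/96; Mariko 1/24; Midori 1/96; Sachiko 1/6; Yoshiko 1/6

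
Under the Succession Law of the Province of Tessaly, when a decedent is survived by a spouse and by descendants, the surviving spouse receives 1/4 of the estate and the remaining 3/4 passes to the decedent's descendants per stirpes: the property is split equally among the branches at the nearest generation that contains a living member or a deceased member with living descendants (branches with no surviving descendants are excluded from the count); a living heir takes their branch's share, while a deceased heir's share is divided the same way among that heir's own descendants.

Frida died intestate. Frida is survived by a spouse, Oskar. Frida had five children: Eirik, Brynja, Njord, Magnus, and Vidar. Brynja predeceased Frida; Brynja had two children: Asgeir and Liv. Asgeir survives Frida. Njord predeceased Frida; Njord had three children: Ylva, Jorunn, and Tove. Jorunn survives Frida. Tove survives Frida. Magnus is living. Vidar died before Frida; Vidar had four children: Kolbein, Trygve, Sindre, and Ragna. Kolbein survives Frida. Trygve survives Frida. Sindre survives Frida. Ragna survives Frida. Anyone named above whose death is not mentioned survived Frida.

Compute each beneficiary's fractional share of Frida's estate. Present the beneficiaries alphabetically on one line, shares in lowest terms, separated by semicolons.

Oskar, as surviving spouse, takes 1/4.
The remaining 3/4 passes to Frida's descendants per stirpes.
The 3/4 is divided into 5 equal shares of 3/20 among Eirik, Brynja, Njord, Magnus, Vidar.
Eirik is living and takes 3/20.
Brynja predeceased; the 3/20 allotted to Brynja's branch passes to Brynja's issue by representation.
The 3/20 is divided into 2 equal shares of 3/40 among Asgeir, Liv.
Asgeir is living and takes 3/40.
Liv is living and takes 3/40.
Njord predeceased; the 3/20 allotted to Njord's branch passes to Njord's issue by representation.
The 3/20 is divided into 3 equal shares of 1/20 among Ylva, Jorunn, Tove.
Ylva is living and takes 1/20.
Jorunn is living and takes 1/20.
Tove is living and takes 1/20.
Magnus is living and takes 3/20.
Vidar predeceased; the 3/20 allotted to Vidar's branch passes to Vidar's issue by representation.
The 3/20 is divided into 4 equal shares of 3/80 among Kolbein, Trygve, Sindre, Ragna.
Kolbein is living and takes 3/80.
Trygve is living and takes 3/80.
Sindre is living and takes 3/80.
Ragna is living and takes 3/80.

Asgeir 3/40; Eirik 3/20; Jorunn 1/20; Kolbein 3/80; Liv 3/40; Magnus 3/20; Oskar 1/4; Ragna 3/80; Sindre 3/80; Tove 1/20; Trygve 3/80; Ylva 1/20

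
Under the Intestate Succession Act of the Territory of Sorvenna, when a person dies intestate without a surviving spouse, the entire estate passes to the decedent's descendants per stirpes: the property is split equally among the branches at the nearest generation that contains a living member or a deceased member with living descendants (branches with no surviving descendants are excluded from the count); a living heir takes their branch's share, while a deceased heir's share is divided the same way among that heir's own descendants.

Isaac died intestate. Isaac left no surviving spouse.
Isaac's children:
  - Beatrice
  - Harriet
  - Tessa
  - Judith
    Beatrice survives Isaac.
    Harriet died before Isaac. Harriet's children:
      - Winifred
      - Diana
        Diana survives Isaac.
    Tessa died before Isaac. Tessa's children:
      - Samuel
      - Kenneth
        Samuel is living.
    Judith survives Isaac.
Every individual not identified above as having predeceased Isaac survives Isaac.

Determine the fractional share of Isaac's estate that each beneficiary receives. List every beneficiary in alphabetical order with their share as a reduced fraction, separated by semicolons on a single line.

There is no surviving spouse, so the entire estate passes to Isaac's descendants per stirpes.
The estate is divided into 4 equal shares of 1/4 among Beatrice, Harriet, Tessa, Judith.
Beatrice is living and takes 1/4.
Harriet predeceased; the 1/4 allotted to Harriet's branch passes to Harriet's issue by representation.
The 1/4 is divided into 2 equal shares of 1/8 among Winifred, Diana.
Winifred is living and takes 1/8.
Diana is living and takes 1/8.
Tessa predeceased; the 1/4 allotted to Tessa's branch passes to Tessa's issue by representation.
The 1/4 is divided into 2 equal shares of 1/8 among Samuel, Kenneth.
Samuel is living and takes 1/8.
Kenneth is living and takes 1/8.
Judith is living and takes 1/4.

Beatrice 1/4; Diana 1/8; Judith 1/4; Kenneth 1/8; Samuel 1/8; Winifred 1/8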